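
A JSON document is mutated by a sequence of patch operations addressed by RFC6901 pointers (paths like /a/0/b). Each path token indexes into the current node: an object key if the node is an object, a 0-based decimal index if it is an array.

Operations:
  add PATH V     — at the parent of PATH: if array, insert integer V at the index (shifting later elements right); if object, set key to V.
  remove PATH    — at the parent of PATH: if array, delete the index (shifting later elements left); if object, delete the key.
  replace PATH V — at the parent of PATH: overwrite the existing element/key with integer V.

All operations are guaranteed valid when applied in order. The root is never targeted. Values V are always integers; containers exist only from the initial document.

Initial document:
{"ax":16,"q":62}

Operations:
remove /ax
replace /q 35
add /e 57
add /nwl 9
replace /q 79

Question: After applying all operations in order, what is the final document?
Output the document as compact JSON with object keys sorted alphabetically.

After op 1 (remove /ax): {"q":62}
After op 2 (replace /q 35): {"q":35}
After op 3 (add /e 57): {"e":57,"q":35}
After op 4 (add /nwl 9): {"e":57,"nwl":9,"q":35}
After op 5 (replace /q 79): {"e":57,"nwl":9,"q":79}

Answer: {"e":57,"nwl":9,"q":79}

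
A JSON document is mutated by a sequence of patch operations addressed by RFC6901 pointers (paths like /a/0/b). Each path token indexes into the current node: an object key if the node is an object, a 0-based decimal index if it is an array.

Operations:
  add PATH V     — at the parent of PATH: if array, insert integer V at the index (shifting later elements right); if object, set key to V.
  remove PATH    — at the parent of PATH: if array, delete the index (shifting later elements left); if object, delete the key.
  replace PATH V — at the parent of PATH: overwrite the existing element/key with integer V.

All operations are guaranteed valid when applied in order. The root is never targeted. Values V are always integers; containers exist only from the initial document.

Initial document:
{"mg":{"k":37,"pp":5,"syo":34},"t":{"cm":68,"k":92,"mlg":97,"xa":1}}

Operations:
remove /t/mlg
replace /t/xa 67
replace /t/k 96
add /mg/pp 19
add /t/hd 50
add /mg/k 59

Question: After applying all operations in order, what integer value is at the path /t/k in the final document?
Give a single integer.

Answer: 96

Derivation:
After op 1 (remove /t/mlg): {"mg":{"k":37,"pp":5,"syo":34},"t":{"cm":68,"k":92,"xa":1}}
After op 2 (replace /t/xa 67): {"mg":{"k":37,"pp":5,"syo":34},"t":{"cm":68,"k":92,"xa":67}}
After op 3 (replace /t/k 96): {"mg":{"k":37,"pp":5,"syo":34},"t":{"cm":68,"k":96,"xa":67}}
After op 4 (add /mg/pp 19): {"mg":{"k":37,"pp":19,"syo":34},"t":{"cm":68,"k":96,"xa":67}}
After op 5 (add /t/hd 50): {"mg":{"k":37,"pp":19,"syo":34},"t":{"cm":68,"hd":50,"k":96,"xa":67}}
After op 6 (add /mg/k 59): {"mg":{"k":59,"pp":19,"syo":34},"t":{"cm":68,"hd":50,"k":96,"xa":67}}
Value at /t/k: 96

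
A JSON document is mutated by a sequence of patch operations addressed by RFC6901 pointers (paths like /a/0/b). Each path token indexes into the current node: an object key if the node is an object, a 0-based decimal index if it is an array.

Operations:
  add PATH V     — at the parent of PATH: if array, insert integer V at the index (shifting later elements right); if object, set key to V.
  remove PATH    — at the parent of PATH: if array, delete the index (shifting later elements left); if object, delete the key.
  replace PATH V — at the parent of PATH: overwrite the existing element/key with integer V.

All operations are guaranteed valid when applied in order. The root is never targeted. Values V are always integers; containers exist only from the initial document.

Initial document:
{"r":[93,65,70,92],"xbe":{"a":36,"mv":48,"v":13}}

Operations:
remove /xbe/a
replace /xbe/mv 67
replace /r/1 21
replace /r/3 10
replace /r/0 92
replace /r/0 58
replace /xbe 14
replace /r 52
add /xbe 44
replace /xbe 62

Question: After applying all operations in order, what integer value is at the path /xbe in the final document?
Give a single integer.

After op 1 (remove /xbe/a): {"r":[93,65,70,92],"xbe":{"mv":48,"v":13}}
After op 2 (replace /xbe/mv 67): {"r":[93,65,70,92],"xbe":{"mv":67,"v":13}}
After op 3 (replace /r/1 21): {"r":[93,21,70,92],"xbe":{"mv":67,"v":13}}
After op 4 (replace /r/3 10): {"r":[93,21,70,10],"xbe":{"mv":67,"v":13}}
After op 5 (replace /r/0 92): {"r":[92,21,70,10],"xbe":{"mv":67,"v":13}}
After op 6 (replace /r/0 58): {"r":[58,21,70,10],"xbe":{"mv":67,"v":13}}
After op 7 (replace /xbe 14): {"r":[58,21,70,10],"xbe":14}
After op 8 (replace /r 52): {"r":52,"xbe":14}
After op 9 (add /xbe 44): {"r":52,"xbe":44}
After op 10 (replace /xbe 62): {"r":52,"xbe":62}
Value at /xbe: 62

Answer: 62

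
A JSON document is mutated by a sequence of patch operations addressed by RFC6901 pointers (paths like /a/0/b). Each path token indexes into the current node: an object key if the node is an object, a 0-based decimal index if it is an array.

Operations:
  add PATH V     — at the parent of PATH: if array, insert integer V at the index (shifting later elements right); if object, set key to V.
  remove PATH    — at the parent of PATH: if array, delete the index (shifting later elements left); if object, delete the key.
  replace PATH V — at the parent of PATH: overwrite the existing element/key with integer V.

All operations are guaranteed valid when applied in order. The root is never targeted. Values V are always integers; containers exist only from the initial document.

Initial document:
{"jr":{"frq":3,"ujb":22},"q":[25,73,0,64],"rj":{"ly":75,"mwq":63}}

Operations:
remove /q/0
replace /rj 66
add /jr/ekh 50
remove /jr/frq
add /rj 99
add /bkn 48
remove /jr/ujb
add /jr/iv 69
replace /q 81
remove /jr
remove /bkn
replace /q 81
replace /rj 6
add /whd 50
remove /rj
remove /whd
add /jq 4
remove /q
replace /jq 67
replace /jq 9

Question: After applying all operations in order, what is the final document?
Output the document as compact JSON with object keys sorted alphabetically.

After op 1 (remove /q/0): {"jr":{"frq":3,"ujb":22},"q":[73,0,64],"rj":{"ly":75,"mwq":63}}
After op 2 (replace /rj 66): {"jr":{"frq":3,"ujb":22},"q":[73,0,64],"rj":66}
After op 3 (add /jr/ekh 50): {"jr":{"ekh":50,"frq":3,"ujb":22},"q":[73,0,64],"rj":66}
After op 4 (remove /jr/frq): {"jr":{"ekh":50,"ujb":22},"q":[73,0,64],"rj":66}
After op 5 (add /rj 99): {"jr":{"ekh":50,"ujb":22},"q":[73,0,64],"rj":99}
After op 6 (add /bkn 48): {"bkn":48,"jr":{"ekh":50,"ujb":22},"q":[73,0,64],"rj":99}
After op 7 (remove /jr/ujb): {"bkn":48,"jr":{"ekh":50},"q":[73,0,64],"rj":99}
After op 8 (add /jr/iv 69): {"bkn":48,"jr":{"ekh":50,"iv":69},"q":[73,0,64],"rj":99}
After op 9 (replace /q 81): {"bkn":48,"jr":{"ekh":50,"iv":69},"q":81,"rj":99}
After op 10 (remove /jr): {"bkn":48,"q":81,"rj":99}
After op 11 (remove /bkn): {"q":81,"rj":99}
After op 12 (replace /q 81): {"q":81,"rj":99}
After op 13 (replace /rj 6): {"q":81,"rj":6}
After op 14 (add /whd 50): {"q":81,"rj":6,"whd":50}
After op 15 (remove /rj): {"q":81,"whd":50}
After op 16 (remove /whd): {"q":81}
After op 17 (add /jq 4): {"jq":4,"q":81}
After op 18 (remove /q): {"jq":4}
After op 19 (replace /jq 67): {"jq":67}
After op 20 (replace /jq 9): {"jq":9}

Answer: {"jq":9}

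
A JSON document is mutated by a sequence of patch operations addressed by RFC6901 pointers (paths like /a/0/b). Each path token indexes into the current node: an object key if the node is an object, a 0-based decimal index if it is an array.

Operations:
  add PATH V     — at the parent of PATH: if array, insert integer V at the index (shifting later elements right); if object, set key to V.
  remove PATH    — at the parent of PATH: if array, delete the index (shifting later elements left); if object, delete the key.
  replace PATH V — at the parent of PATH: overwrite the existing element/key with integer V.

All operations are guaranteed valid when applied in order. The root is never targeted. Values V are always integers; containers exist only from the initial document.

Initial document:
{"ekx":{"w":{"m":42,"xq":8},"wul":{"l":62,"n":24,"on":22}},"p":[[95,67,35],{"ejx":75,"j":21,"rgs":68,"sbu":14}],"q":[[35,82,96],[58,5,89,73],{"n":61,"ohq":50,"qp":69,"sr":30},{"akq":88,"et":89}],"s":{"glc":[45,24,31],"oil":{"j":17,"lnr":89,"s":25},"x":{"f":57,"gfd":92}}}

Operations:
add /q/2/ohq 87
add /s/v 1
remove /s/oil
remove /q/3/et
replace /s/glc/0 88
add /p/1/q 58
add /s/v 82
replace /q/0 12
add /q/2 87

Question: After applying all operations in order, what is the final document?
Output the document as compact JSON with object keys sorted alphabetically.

Answer: {"ekx":{"w":{"m":42,"xq":8},"wul":{"l":62,"n":24,"on":22}},"p":[[95,67,35],{"ejx":75,"j":21,"q":58,"rgs":68,"sbu":14}],"q":[12,[58,5,89,73],87,{"n":61,"ohq":87,"qp":69,"sr":30},{"akq":88}],"s":{"glc":[88,24,31],"v":82,"x":{"f":57,"gfd":92}}}

Derivation:
After op 1 (add /q/2/ohq 87): {"ekx":{"w":{"m":42,"xq":8},"wul":{"l":62,"n":24,"on":22}},"p":[[95,67,35],{"ejx":75,"j":21,"rgs":68,"sbu":14}],"q":[[35,82,96],[58,5,89,73],{"n":61,"ohq":87,"qp":69,"sr":30},{"akq":88,"et":89}],"s":{"glc":[45,24,31],"oil":{"j":17,"lnr":89,"s":25},"x":{"f":57,"gfd":92}}}
After op 2 (add /s/v 1): {"ekx":{"w":{"m":42,"xq":8},"wul":{"l":62,"n":24,"on":22}},"p":[[95,67,35],{"ejx":75,"j":21,"rgs":68,"sbu":14}],"q":[[35,82,96],[58,5,89,73],{"n":61,"ohq":87,"qp":69,"sr":30},{"akq":88,"et":89}],"s":{"glc":[45,24,31],"oil":{"j":17,"lnr":89,"s":25},"v":1,"x":{"f":57,"gfd":92}}}
After op 3 (remove /s/oil): {"ekx":{"w":{"m":42,"xq":8},"wul":{"l":62,"n":24,"on":22}},"p":[[95,67,35],{"ejx":75,"j":21,"rgs":68,"sbu":14}],"q":[[35,82,96],[58,5,89,73],{"n":61,"ohq":87,"qp":69,"sr":30},{"akq":88,"et":89}],"s":{"glc":[45,24,31],"v":1,"x":{"f":57,"gfd":92}}}
After op 4 (remove /q/3/et): {"ekx":{"w":{"m":42,"xq":8},"wul":{"l":62,"n":24,"on":22}},"p":[[95,67,35],{"ejx":75,"j":21,"rgs":68,"sbu":14}],"q":[[35,82,96],[58,5,89,73],{"n":61,"ohq":87,"qp":69,"sr":30},{"akq":88}],"s":{"glc":[45,24,31],"v":1,"x":{"f":57,"gfd":92}}}
After op 5 (replace /s/glc/0 88): {"ekx":{"w":{"m":42,"xq":8},"wul":{"l":62,"n":24,"on":22}},"p":[[95,67,35],{"ejx":75,"j":21,"rgs":68,"sbu":14}],"q":[[35,82,96],[58,5,89,73],{"n":61,"ohq":87,"qp":69,"sr":30},{"akq":88}],"s":{"glc":[88,24,31],"v":1,"x":{"f":57,"gfd":92}}}
After op 6 (add /p/1/q 58): {"ekx":{"w":{"m":42,"xq":8},"wul":{"l":62,"n":24,"on":22}},"p":[[95,67,35],{"ejx":75,"j":21,"q":58,"rgs":68,"sbu":14}],"q":[[35,82,96],[58,5,89,73],{"n":61,"ohq":87,"qp":69,"sr":30},{"akq":88}],"s":{"glc":[88,24,31],"v":1,"x":{"f":57,"gfd":92}}}
After op 7 (add /s/v 82): {"ekx":{"w":{"m":42,"xq":8},"wul":{"l":62,"n":24,"on":22}},"p":[[95,67,35],{"ejx":75,"j":21,"q":58,"rgs":68,"sbu":14}],"q":[[35,82,96],[58,5,89,73],{"n":61,"ohq":87,"qp":69,"sr":30},{"akq":88}],"s":{"glc":[88,24,31],"v":82,"x":{"f":57,"gfd":92}}}
After op 8 (replace /q/0 12): {"ekx":{"w":{"m":42,"xq":8},"wul":{"l":62,"n":24,"on":22}},"p":[[95,67,35],{"ejx":75,"j":21,"q":58,"rgs":68,"sbu":14}],"q":[12,[58,5,89,73],{"n":61,"ohq":87,"qp":69,"sr":30},{"akq":88}],"s":{"glc":[88,24,31],"v":82,"x":{"f":57,"gfd":92}}}
After op 9 (add /q/2 87): {"ekx":{"w":{"m":42,"xq":8},"wul":{"l":62,"n":24,"on":22}},"p":[[95,67,35],{"ejx":75,"j":21,"q":58,"rgs":68,"sbu":14}],"q":[12,[58,5,89,73],87,{"n":61,"ohq":87,"qp":69,"sr":30},{"akq":88}],"s":{"glc":[88,24,31],"v":82,"x":{"f":57,"gfd":92}}}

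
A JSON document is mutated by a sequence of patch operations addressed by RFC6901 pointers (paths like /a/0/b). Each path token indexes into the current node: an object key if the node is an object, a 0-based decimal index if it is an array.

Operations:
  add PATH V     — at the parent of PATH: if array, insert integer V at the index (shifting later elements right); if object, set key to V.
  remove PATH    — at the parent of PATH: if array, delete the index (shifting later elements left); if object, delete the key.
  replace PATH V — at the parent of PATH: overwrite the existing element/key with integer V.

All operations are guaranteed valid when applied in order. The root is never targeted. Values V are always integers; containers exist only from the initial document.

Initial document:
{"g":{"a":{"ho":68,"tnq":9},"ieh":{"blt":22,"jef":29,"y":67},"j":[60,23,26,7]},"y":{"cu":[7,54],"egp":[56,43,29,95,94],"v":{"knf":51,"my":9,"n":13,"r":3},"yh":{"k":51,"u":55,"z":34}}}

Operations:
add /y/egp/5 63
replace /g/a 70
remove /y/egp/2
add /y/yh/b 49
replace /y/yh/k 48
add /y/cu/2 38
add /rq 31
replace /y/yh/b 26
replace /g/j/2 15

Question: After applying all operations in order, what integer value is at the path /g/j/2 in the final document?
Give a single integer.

After op 1 (add /y/egp/5 63): {"g":{"a":{"ho":68,"tnq":9},"ieh":{"blt":22,"jef":29,"y":67},"j":[60,23,26,7]},"y":{"cu":[7,54],"egp":[56,43,29,95,94,63],"v":{"knf":51,"my":9,"n":13,"r":3},"yh":{"k":51,"u":55,"z":34}}}
After op 2 (replace /g/a 70): {"g":{"a":70,"ieh":{"blt":22,"jef":29,"y":67},"j":[60,23,26,7]},"y":{"cu":[7,54],"egp":[56,43,29,95,94,63],"v":{"knf":51,"my":9,"n":13,"r":3},"yh":{"k":51,"u":55,"z":34}}}
After op 3 (remove /y/egp/2): {"g":{"a":70,"ieh":{"blt":22,"jef":29,"y":67},"j":[60,23,26,7]},"y":{"cu":[7,54],"egp":[56,43,95,94,63],"v":{"knf":51,"my":9,"n":13,"r":3},"yh":{"k":51,"u":55,"z":34}}}
After op 4 (add /y/yh/b 49): {"g":{"a":70,"ieh":{"blt":22,"jef":29,"y":67},"j":[60,23,26,7]},"y":{"cu":[7,54],"egp":[56,43,95,94,63],"v":{"knf":51,"my":9,"n":13,"r":3},"yh":{"b":49,"k":51,"u":55,"z":34}}}
After op 5 (replace /y/yh/k 48): {"g":{"a":70,"ieh":{"blt":22,"jef":29,"y":67},"j":[60,23,26,7]},"y":{"cu":[7,54],"egp":[56,43,95,94,63],"v":{"knf":51,"my":9,"n":13,"r":3},"yh":{"b":49,"k":48,"u":55,"z":34}}}
After op 6 (add /y/cu/2 38): {"g":{"a":70,"ieh":{"blt":22,"jef":29,"y":67},"j":[60,23,26,7]},"y":{"cu":[7,54,38],"egp":[56,43,95,94,63],"v":{"knf":51,"my":9,"n":13,"r":3},"yh":{"b":49,"k":48,"u":55,"z":34}}}
After op 7 (add /rq 31): {"g":{"a":70,"ieh":{"blt":22,"jef":29,"y":67},"j":[60,23,26,7]},"rq":31,"y":{"cu":[7,54,38],"egp":[56,43,95,94,63],"v":{"knf":51,"my":9,"n":13,"r":3},"yh":{"b":49,"k":48,"u":55,"z":34}}}
After op 8 (replace /y/yh/b 26): {"g":{"a":70,"ieh":{"blt":22,"jef":29,"y":67},"j":[60,23,26,7]},"rq":31,"y":{"cu":[7,54,38],"egp":[56,43,95,94,63],"v":{"knf":51,"my":9,"n":13,"r":3},"yh":{"b":26,"k":48,"u":55,"z":34}}}
After op 9 (replace /g/j/2 15): {"g":{"a":70,"ieh":{"blt":22,"jef":29,"y":67},"j":[60,23,15,7]},"rq":31,"y":{"cu":[7,54,38],"egp":[56,43,95,94,63],"v":{"knf":51,"my":9,"n":13,"r":3},"yh":{"b":26,"k":48,"u":55,"z":34}}}
Value at /g/j/2: 15

Answer: 15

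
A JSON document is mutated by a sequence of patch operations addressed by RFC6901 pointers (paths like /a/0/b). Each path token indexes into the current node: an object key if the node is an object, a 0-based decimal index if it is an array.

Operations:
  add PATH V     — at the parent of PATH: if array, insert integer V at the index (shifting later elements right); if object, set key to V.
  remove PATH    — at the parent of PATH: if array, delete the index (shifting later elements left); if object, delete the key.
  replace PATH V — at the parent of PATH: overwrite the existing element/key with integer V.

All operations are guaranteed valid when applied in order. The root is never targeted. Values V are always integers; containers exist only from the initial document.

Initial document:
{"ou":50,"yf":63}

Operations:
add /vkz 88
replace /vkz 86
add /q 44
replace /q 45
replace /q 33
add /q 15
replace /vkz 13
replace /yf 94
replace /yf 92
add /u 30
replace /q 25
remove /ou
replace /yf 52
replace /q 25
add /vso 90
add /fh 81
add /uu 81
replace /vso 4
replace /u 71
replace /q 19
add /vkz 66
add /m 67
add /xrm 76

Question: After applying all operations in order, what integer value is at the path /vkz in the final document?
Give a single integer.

After op 1 (add /vkz 88): {"ou":50,"vkz":88,"yf":63}
After op 2 (replace /vkz 86): {"ou":50,"vkz":86,"yf":63}
After op 3 (add /q 44): {"ou":50,"q":44,"vkz":86,"yf":63}
After op 4 (replace /q 45): {"ou":50,"q":45,"vkz":86,"yf":63}
After op 5 (replace /q 33): {"ou":50,"q":33,"vkz":86,"yf":63}
After op 6 (add /q 15): {"ou":50,"q":15,"vkz":86,"yf":63}
After op 7 (replace /vkz 13): {"ou":50,"q":15,"vkz":13,"yf":63}
After op 8 (replace /yf 94): {"ou":50,"q":15,"vkz":13,"yf":94}
After op 9 (replace /yf 92): {"ou":50,"q":15,"vkz":13,"yf":92}
After op 10 (add /u 30): {"ou":50,"q":15,"u":30,"vkz":13,"yf":92}
After op 11 (replace /q 25): {"ou":50,"q":25,"u":30,"vkz":13,"yf":92}
After op 12 (remove /ou): {"q":25,"u":30,"vkz":13,"yf":92}
After op 13 (replace /yf 52): {"q":25,"u":30,"vkz":13,"yf":52}
After op 14 (replace /q 25): {"q":25,"u":30,"vkz":13,"yf":52}
After op 15 (add /vso 90): {"q":25,"u":30,"vkz":13,"vso":90,"yf":52}
After op 16 (add /fh 81): {"fh":81,"q":25,"u":30,"vkz":13,"vso":90,"yf":52}
After op 17 (add /uu 81): {"fh":81,"q":25,"u":30,"uu":81,"vkz":13,"vso":90,"yf":52}
After op 18 (replace /vso 4): {"fh":81,"q":25,"u":30,"uu":81,"vkz":13,"vso":4,"yf":52}
After op 19 (replace /u 71): {"fh":81,"q":25,"u":71,"uu":81,"vkz":13,"vso":4,"yf":52}
After op 20 (replace /q 19): {"fh":81,"q":19,"u":71,"uu":81,"vkz":13,"vso":4,"yf":52}
After op 21 (add /vkz 66): {"fh":81,"q":19,"u":71,"uu":81,"vkz":66,"vso":4,"yf":52}
After op 22 (add /m 67): {"fh":81,"m":67,"q":19,"u":71,"uu":81,"vkz":66,"vso":4,"yf":52}
After op 23 (add /xrm 76): {"fh":81,"m":67,"q":19,"u":71,"uu":81,"vkz":66,"vso":4,"xrm":76,"yf":52}
Value at /vkz: 66

Answer: 66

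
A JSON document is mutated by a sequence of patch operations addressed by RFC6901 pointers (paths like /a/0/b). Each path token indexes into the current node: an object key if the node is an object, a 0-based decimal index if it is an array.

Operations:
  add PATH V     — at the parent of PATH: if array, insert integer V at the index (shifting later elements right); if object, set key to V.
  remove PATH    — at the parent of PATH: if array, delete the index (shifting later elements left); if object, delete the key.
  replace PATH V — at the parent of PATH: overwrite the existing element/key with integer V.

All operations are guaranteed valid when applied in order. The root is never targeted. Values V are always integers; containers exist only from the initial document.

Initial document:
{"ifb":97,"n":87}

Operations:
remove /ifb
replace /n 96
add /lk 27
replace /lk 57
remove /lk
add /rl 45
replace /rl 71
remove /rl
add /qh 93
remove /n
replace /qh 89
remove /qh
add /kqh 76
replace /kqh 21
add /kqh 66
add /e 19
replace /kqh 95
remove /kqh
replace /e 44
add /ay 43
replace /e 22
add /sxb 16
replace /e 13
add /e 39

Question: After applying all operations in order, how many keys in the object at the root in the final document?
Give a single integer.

After op 1 (remove /ifb): {"n":87}
After op 2 (replace /n 96): {"n":96}
After op 3 (add /lk 27): {"lk":27,"n":96}
After op 4 (replace /lk 57): {"lk":57,"n":96}
After op 5 (remove /lk): {"n":96}
After op 6 (add /rl 45): {"n":96,"rl":45}
After op 7 (replace /rl 71): {"n":96,"rl":71}
After op 8 (remove /rl): {"n":96}
After op 9 (add /qh 93): {"n":96,"qh":93}
After op 10 (remove /n): {"qh":93}
After op 11 (replace /qh 89): {"qh":89}
After op 12 (remove /qh): {}
After op 13 (add /kqh 76): {"kqh":76}
After op 14 (replace /kqh 21): {"kqh":21}
After op 15 (add /kqh 66): {"kqh":66}
After op 16 (add /e 19): {"e":19,"kqh":66}
After op 17 (replace /kqh 95): {"e":19,"kqh":95}
After op 18 (remove /kqh): {"e":19}
After op 19 (replace /e 44): {"e":44}
After op 20 (add /ay 43): {"ay":43,"e":44}
After op 21 (replace /e 22): {"ay":43,"e":22}
After op 22 (add /sxb 16): {"ay":43,"e":22,"sxb":16}
After op 23 (replace /e 13): {"ay":43,"e":13,"sxb":16}
After op 24 (add /e 39): {"ay":43,"e":39,"sxb":16}
Size at the root: 3

Answer: 3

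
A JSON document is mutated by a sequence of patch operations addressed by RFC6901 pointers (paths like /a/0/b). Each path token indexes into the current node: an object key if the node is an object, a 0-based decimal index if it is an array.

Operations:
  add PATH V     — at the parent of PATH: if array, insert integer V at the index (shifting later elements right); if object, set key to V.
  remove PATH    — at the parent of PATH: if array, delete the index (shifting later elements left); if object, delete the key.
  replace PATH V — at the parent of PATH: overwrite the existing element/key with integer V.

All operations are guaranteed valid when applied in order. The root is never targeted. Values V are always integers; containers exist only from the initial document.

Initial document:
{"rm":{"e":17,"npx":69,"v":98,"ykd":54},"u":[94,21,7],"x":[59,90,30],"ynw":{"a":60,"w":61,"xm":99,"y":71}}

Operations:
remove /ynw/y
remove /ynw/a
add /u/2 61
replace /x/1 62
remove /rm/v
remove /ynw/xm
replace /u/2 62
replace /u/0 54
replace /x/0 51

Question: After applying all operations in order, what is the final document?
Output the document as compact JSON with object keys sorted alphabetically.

Answer: {"rm":{"e":17,"npx":69,"ykd":54},"u":[54,21,62,7],"x":[51,62,30],"ynw":{"w":61}}

Derivation:
After op 1 (remove /ynw/y): {"rm":{"e":17,"npx":69,"v":98,"ykd":54},"u":[94,21,7],"x":[59,90,30],"ynw":{"a":60,"w":61,"xm":99}}
After op 2 (remove /ynw/a): {"rm":{"e":17,"npx":69,"v":98,"ykd":54},"u":[94,21,7],"x":[59,90,30],"ynw":{"w":61,"xm":99}}
After op 3 (add /u/2 61): {"rm":{"e":17,"npx":69,"v":98,"ykd":54},"u":[94,21,61,7],"x":[59,90,30],"ynw":{"w":61,"xm":99}}
After op 4 (replace /x/1 62): {"rm":{"e":17,"npx":69,"v":98,"ykd":54},"u":[94,21,61,7],"x":[59,62,30],"ynw":{"w":61,"xm":99}}
After op 5 (remove /rm/v): {"rm":{"e":17,"npx":69,"ykd":54},"u":[94,21,61,7],"x":[59,62,30],"ynw":{"w":61,"xm":99}}
After op 6 (remove /ynw/xm): {"rm":{"e":17,"npx":69,"ykd":54},"u":[94,21,61,7],"x":[59,62,30],"ynw":{"w":61}}
After op 7 (replace /u/2 62): {"rm":{"e":17,"npx":69,"ykd":54},"u":[94,21,62,7],"x":[59,62,30],"ynw":{"w":61}}
After op 8 (replace /u/0 54): {"rm":{"e":17,"npx":69,"ykd":54},"u":[54,21,62,7],"x":[59,62,30],"ynw":{"w":61}}
After op 9 (replace /x/0 51): {"rm":{"e":17,"npx":69,"ykd":54},"u":[54,21,62,7],"x":[51,62,30],"ynw":{"w":61}}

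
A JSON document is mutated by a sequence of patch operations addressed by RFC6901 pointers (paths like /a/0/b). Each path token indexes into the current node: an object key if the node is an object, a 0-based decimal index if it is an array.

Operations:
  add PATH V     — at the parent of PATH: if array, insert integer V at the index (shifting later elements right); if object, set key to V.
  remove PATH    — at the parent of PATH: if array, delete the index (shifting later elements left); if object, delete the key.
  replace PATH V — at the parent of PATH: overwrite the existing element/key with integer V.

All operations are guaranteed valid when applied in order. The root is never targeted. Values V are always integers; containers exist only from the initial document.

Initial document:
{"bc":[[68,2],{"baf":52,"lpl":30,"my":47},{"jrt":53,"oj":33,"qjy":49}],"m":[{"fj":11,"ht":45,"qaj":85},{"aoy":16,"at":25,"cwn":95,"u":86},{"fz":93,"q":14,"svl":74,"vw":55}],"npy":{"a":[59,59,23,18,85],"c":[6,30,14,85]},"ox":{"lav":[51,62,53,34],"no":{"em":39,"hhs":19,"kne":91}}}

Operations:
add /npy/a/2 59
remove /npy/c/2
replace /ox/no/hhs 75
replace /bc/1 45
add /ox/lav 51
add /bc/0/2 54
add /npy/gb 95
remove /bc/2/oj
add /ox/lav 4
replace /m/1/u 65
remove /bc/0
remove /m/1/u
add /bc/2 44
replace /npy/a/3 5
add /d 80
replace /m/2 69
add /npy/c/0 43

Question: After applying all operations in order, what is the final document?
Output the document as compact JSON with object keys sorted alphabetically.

After op 1 (add /npy/a/2 59): {"bc":[[68,2],{"baf":52,"lpl":30,"my":47},{"jrt":53,"oj":33,"qjy":49}],"m":[{"fj":11,"ht":45,"qaj":85},{"aoy":16,"at":25,"cwn":95,"u":86},{"fz":93,"q":14,"svl":74,"vw":55}],"npy":{"a":[59,59,59,23,18,85],"c":[6,30,14,85]},"ox":{"lav":[51,62,53,34],"no":{"em":39,"hhs":19,"kne":91}}}
After op 2 (remove /npy/c/2): {"bc":[[68,2],{"baf":52,"lpl":30,"my":47},{"jrt":53,"oj":33,"qjy":49}],"m":[{"fj":11,"ht":45,"qaj":85},{"aoy":16,"at":25,"cwn":95,"u":86},{"fz":93,"q":14,"svl":74,"vw":55}],"npy":{"a":[59,59,59,23,18,85],"c":[6,30,85]},"ox":{"lav":[51,62,53,34],"no":{"em":39,"hhs":19,"kne":91}}}
After op 3 (replace /ox/no/hhs 75): {"bc":[[68,2],{"baf":52,"lpl":30,"my":47},{"jrt":53,"oj":33,"qjy":49}],"m":[{"fj":11,"ht":45,"qaj":85},{"aoy":16,"at":25,"cwn":95,"u":86},{"fz":93,"q":14,"svl":74,"vw":55}],"npy":{"a":[59,59,59,23,18,85],"c":[6,30,85]},"ox":{"lav":[51,62,53,34],"no":{"em":39,"hhs":75,"kne":91}}}
After op 4 (replace /bc/1 45): {"bc":[[68,2],45,{"jrt":53,"oj":33,"qjy":49}],"m":[{"fj":11,"ht":45,"qaj":85},{"aoy":16,"at":25,"cwn":95,"u":86},{"fz":93,"q":14,"svl":74,"vw":55}],"npy":{"a":[59,59,59,23,18,85],"c":[6,30,85]},"ox":{"lav":[51,62,53,34],"no":{"em":39,"hhs":75,"kne":91}}}
After op 5 (add /ox/lav 51): {"bc":[[68,2],45,{"jrt":53,"oj":33,"qjy":49}],"m":[{"fj":11,"ht":45,"qaj":85},{"aoy":16,"at":25,"cwn":95,"u":86},{"fz":93,"q":14,"svl":74,"vw":55}],"npy":{"a":[59,59,59,23,18,85],"c":[6,30,85]},"ox":{"lav":51,"no":{"em":39,"hhs":75,"kne":91}}}
After op 6 (add /bc/0/2 54): {"bc":[[68,2,54],45,{"jrt":53,"oj":33,"qjy":49}],"m":[{"fj":11,"ht":45,"qaj":85},{"aoy":16,"at":25,"cwn":95,"u":86},{"fz":93,"q":14,"svl":74,"vw":55}],"npy":{"a":[59,59,59,23,18,85],"c":[6,30,85]},"ox":{"lav":51,"no":{"em":39,"hhs":75,"kne":91}}}
After op 7 (add /npy/gb 95): {"bc":[[68,2,54],45,{"jrt":53,"oj":33,"qjy":49}],"m":[{"fj":11,"ht":45,"qaj":85},{"aoy":16,"at":25,"cwn":95,"u":86},{"fz":93,"q":14,"svl":74,"vw":55}],"npy":{"a":[59,59,59,23,18,85],"c":[6,30,85],"gb":95},"ox":{"lav":51,"no":{"em":39,"hhs":75,"kne":91}}}
After op 8 (remove /bc/2/oj): {"bc":[[68,2,54],45,{"jrt":53,"qjy":49}],"m":[{"fj":11,"ht":45,"qaj":85},{"aoy":16,"at":25,"cwn":95,"u":86},{"fz":93,"q":14,"svl":74,"vw":55}],"npy":{"a":[59,59,59,23,18,85],"c":[6,30,85],"gb":95},"ox":{"lav":51,"no":{"em":39,"hhs":75,"kne":91}}}
After op 9 (add /ox/lav 4): {"bc":[[68,2,54],45,{"jrt":53,"qjy":49}],"m":[{"fj":11,"ht":45,"qaj":85},{"aoy":16,"at":25,"cwn":95,"u":86},{"fz":93,"q":14,"svl":74,"vw":55}],"npy":{"a":[59,59,59,23,18,85],"c":[6,30,85],"gb":95},"ox":{"lav":4,"no":{"em":39,"hhs":75,"kne":91}}}
After op 10 (replace /m/1/u 65): {"bc":[[68,2,54],45,{"jrt":53,"qjy":49}],"m":[{"fj":11,"ht":45,"qaj":85},{"aoy":16,"at":25,"cwn":95,"u":65},{"fz":93,"q":14,"svl":74,"vw":55}],"npy":{"a":[59,59,59,23,18,85],"c":[6,30,85],"gb":95},"ox":{"lav":4,"no":{"em":39,"hhs":75,"kne":91}}}
After op 11 (remove /bc/0): {"bc":[45,{"jrt":53,"qjy":49}],"m":[{"fj":11,"ht":45,"qaj":85},{"aoy":16,"at":25,"cwn":95,"u":65},{"fz":93,"q":14,"svl":74,"vw":55}],"npy":{"a":[59,59,59,23,18,85],"c":[6,30,85],"gb":95},"ox":{"lav":4,"no":{"em":39,"hhs":75,"kne":91}}}
After op 12 (remove /m/1/u): {"bc":[45,{"jrt":53,"qjy":49}],"m":[{"fj":11,"ht":45,"qaj":85},{"aoy":16,"at":25,"cwn":95},{"fz":93,"q":14,"svl":74,"vw":55}],"npy":{"a":[59,59,59,23,18,85],"c":[6,30,85],"gb":95},"ox":{"lav":4,"no":{"em":39,"hhs":75,"kne":91}}}
After op 13 (add /bc/2 44): {"bc":[45,{"jrt":53,"qjy":49},44],"m":[{"fj":11,"ht":45,"qaj":85},{"aoy":16,"at":25,"cwn":95},{"fz":93,"q":14,"svl":74,"vw":55}],"npy":{"a":[59,59,59,23,18,85],"c":[6,30,85],"gb":95},"ox":{"lav":4,"no":{"em":39,"hhs":75,"kne":91}}}
After op 14 (replace /npy/a/3 5): {"bc":[45,{"jrt":53,"qjy":49},44],"m":[{"fj":11,"ht":45,"qaj":85},{"aoy":16,"at":25,"cwn":95},{"fz":93,"q":14,"svl":74,"vw":55}],"npy":{"a":[59,59,59,5,18,85],"c":[6,30,85],"gb":95},"ox":{"lav":4,"no":{"em":39,"hhs":75,"kne":91}}}
After op 15 (add /d 80): {"bc":[45,{"jrt":53,"qjy":49},44],"d":80,"m":[{"fj":11,"ht":45,"qaj":85},{"aoy":16,"at":25,"cwn":95},{"fz":93,"q":14,"svl":74,"vw":55}],"npy":{"a":[59,59,59,5,18,85],"c":[6,30,85],"gb":95},"ox":{"lav":4,"no":{"em":39,"hhs":75,"kne":91}}}
After op 16 (replace /m/2 69): {"bc":[45,{"jrt":53,"qjy":49},44],"d":80,"m":[{"fj":11,"ht":45,"qaj":85},{"aoy":16,"at":25,"cwn":95},69],"npy":{"a":[59,59,59,5,18,85],"c":[6,30,85],"gb":95},"ox":{"lav":4,"no":{"em":39,"hhs":75,"kne":91}}}
After op 17 (add /npy/c/0 43): {"bc":[45,{"jrt":53,"qjy":49},44],"d":80,"m":[{"fj":11,"ht":45,"qaj":85},{"aoy":16,"at":25,"cwn":95},69],"npy":{"a":[59,59,59,5,18,85],"c":[43,6,30,85],"gb":95},"ox":{"lav":4,"no":{"em":39,"hhs":75,"kne":91}}}

Answer: {"bc":[45,{"jrt":53,"qjy":49},44],"d":80,"m":[{"fj":11,"ht":45,"qaj":85},{"aoy":16,"at":25,"cwn":95},69],"npy":{"a":[59,59,59,5,18,85],"c":[43,6,30,85],"gb":95},"ox":{"lav":4,"no":{"em":39,"hhs":75,"kne":91}}}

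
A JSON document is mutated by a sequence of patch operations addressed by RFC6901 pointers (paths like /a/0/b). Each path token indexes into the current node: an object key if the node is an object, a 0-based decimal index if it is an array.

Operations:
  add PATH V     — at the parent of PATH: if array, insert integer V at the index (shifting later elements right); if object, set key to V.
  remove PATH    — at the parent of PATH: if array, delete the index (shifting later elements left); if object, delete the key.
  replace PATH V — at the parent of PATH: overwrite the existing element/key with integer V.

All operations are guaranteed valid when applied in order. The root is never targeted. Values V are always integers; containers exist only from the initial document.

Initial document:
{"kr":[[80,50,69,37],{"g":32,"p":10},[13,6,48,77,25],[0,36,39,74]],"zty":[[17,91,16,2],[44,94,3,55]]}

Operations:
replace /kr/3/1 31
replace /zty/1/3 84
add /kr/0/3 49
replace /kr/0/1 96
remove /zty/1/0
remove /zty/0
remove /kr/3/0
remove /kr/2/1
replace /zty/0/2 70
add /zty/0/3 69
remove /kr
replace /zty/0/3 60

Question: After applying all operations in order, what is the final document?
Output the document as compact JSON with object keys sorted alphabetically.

After op 1 (replace /kr/3/1 31): {"kr":[[80,50,69,37],{"g":32,"p":10},[13,6,48,77,25],[0,31,39,74]],"zty":[[17,91,16,2],[44,94,3,55]]}
After op 2 (replace /zty/1/3 84): {"kr":[[80,50,69,37],{"g":32,"p":10},[13,6,48,77,25],[0,31,39,74]],"zty":[[17,91,16,2],[44,94,3,84]]}
After op 3 (add /kr/0/3 49): {"kr":[[80,50,69,49,37],{"g":32,"p":10},[13,6,48,77,25],[0,31,39,74]],"zty":[[17,91,16,2],[44,94,3,84]]}
After op 4 (replace /kr/0/1 96): {"kr":[[80,96,69,49,37],{"g":32,"p":10},[13,6,48,77,25],[0,31,39,74]],"zty":[[17,91,16,2],[44,94,3,84]]}
After op 5 (remove /zty/1/0): {"kr":[[80,96,69,49,37],{"g":32,"p":10},[13,6,48,77,25],[0,31,39,74]],"zty":[[17,91,16,2],[94,3,84]]}
After op 6 (remove /zty/0): {"kr":[[80,96,69,49,37],{"g":32,"p":10},[13,6,48,77,25],[0,31,39,74]],"zty":[[94,3,84]]}
After op 7 (remove /kr/3/0): {"kr":[[80,96,69,49,37],{"g":32,"p":10},[13,6,48,77,25],[31,39,74]],"zty":[[94,3,84]]}
After op 8 (remove /kr/2/1): {"kr":[[80,96,69,49,37],{"g":32,"p":10},[13,48,77,25],[31,39,74]],"zty":[[94,3,84]]}
After op 9 (replace /zty/0/2 70): {"kr":[[80,96,69,49,37],{"g":32,"p":10},[13,48,77,25],[31,39,74]],"zty":[[94,3,70]]}
After op 10 (add /zty/0/3 69): {"kr":[[80,96,69,49,37],{"g":32,"p":10},[13,48,77,25],[31,39,74]],"zty":[[94,3,70,69]]}
After op 11 (remove /kr): {"zty":[[94,3,70,69]]}
After op 12 (replace /zty/0/3 60): {"zty":[[94,3,70,60]]}

Answer: {"zty":[[94,3,70,60]]}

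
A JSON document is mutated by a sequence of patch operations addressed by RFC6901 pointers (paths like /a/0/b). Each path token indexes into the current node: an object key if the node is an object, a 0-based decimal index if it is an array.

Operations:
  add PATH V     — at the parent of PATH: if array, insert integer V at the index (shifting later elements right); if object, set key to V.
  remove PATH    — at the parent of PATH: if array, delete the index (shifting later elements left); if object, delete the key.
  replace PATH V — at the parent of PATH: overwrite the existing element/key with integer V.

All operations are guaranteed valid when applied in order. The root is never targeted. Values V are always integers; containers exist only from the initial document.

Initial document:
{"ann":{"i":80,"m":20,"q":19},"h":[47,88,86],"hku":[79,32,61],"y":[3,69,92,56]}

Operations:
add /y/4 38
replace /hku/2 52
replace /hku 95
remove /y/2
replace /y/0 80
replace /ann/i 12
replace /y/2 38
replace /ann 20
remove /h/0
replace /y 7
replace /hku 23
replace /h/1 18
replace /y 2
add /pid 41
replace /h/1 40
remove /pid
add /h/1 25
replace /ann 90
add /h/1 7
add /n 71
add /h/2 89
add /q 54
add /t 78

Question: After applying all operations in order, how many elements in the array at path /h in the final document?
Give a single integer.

After op 1 (add /y/4 38): {"ann":{"i":80,"m":20,"q":19},"h":[47,88,86],"hku":[79,32,61],"y":[3,69,92,56,38]}
After op 2 (replace /hku/2 52): {"ann":{"i":80,"m":20,"q":19},"h":[47,88,86],"hku":[79,32,52],"y":[3,69,92,56,38]}
After op 3 (replace /hku 95): {"ann":{"i":80,"m":20,"q":19},"h":[47,88,86],"hku":95,"y":[3,69,92,56,38]}
After op 4 (remove /y/2): {"ann":{"i":80,"m":20,"q":19},"h":[47,88,86],"hku":95,"y":[3,69,56,38]}
After op 5 (replace /y/0 80): {"ann":{"i":80,"m":20,"q":19},"h":[47,88,86],"hku":95,"y":[80,69,56,38]}
After op 6 (replace /ann/i 12): {"ann":{"i":12,"m":20,"q":19},"h":[47,88,86],"hku":95,"y":[80,69,56,38]}
After op 7 (replace /y/2 38): {"ann":{"i":12,"m":20,"q":19},"h":[47,88,86],"hku":95,"y":[80,69,38,38]}
After op 8 (replace /ann 20): {"ann":20,"h":[47,88,86],"hku":95,"y":[80,69,38,38]}
After op 9 (remove /h/0): {"ann":20,"h":[88,86],"hku":95,"y":[80,69,38,38]}
After op 10 (replace /y 7): {"ann":20,"h":[88,86],"hku":95,"y":7}
After op 11 (replace /hku 23): {"ann":20,"h":[88,86],"hku":23,"y":7}
After op 12 (replace /h/1 18): {"ann":20,"h":[88,18],"hku":23,"y":7}
After op 13 (replace /y 2): {"ann":20,"h":[88,18],"hku":23,"y":2}
After op 14 (add /pid 41): {"ann":20,"h":[88,18],"hku":23,"pid":41,"y":2}
After op 15 (replace /h/1 40): {"ann":20,"h":[88,40],"hku":23,"pid":41,"y":2}
After op 16 (remove /pid): {"ann":20,"h":[88,40],"hku":23,"y":2}
After op 17 (add /h/1 25): {"ann":20,"h":[88,25,40],"hku":23,"y":2}
After op 18 (replace /ann 90): {"ann":90,"h":[88,25,40],"hku":23,"y":2}
After op 19 (add /h/1 7): {"ann":90,"h":[88,7,25,40],"hku":23,"y":2}
After op 20 (add /n 71): {"ann":90,"h":[88,7,25,40],"hku":23,"n":71,"y":2}
After op 21 (add /h/2 89): {"ann":90,"h":[88,7,89,25,40],"hku":23,"n":71,"y":2}
After op 22 (add /q 54): {"ann":90,"h":[88,7,89,25,40],"hku":23,"n":71,"q":54,"y":2}
After op 23 (add /t 78): {"ann":90,"h":[88,7,89,25,40],"hku":23,"n":71,"q":54,"t":78,"y":2}
Size at path /h: 5

Answer: 5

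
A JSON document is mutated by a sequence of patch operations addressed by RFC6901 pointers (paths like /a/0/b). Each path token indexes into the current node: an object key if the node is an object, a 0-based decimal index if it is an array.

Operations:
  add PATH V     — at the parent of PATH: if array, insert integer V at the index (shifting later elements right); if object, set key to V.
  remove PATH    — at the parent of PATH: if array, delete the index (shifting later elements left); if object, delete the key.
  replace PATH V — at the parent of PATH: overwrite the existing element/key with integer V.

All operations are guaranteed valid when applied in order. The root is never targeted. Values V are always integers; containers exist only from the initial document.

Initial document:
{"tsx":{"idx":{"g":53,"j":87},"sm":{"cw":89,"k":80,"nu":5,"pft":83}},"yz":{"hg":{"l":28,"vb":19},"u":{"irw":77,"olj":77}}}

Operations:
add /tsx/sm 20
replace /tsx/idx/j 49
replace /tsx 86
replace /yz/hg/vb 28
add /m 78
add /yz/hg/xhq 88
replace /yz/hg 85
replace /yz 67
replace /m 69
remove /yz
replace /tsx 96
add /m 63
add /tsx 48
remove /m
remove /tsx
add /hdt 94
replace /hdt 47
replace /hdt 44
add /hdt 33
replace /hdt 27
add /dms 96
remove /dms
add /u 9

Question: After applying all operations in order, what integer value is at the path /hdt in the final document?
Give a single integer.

After op 1 (add /tsx/sm 20): {"tsx":{"idx":{"g":53,"j":87},"sm":20},"yz":{"hg":{"l":28,"vb":19},"u":{"irw":77,"olj":77}}}
After op 2 (replace /tsx/idx/j 49): {"tsx":{"idx":{"g":53,"j":49},"sm":20},"yz":{"hg":{"l":28,"vb":19},"u":{"irw":77,"olj":77}}}
After op 3 (replace /tsx 86): {"tsx":86,"yz":{"hg":{"l":28,"vb":19},"u":{"irw":77,"olj":77}}}
After op 4 (replace /yz/hg/vb 28): {"tsx":86,"yz":{"hg":{"l":28,"vb":28},"u":{"irw":77,"olj":77}}}
After op 5 (add /m 78): {"m":78,"tsx":86,"yz":{"hg":{"l":28,"vb":28},"u":{"irw":77,"olj":77}}}
After op 6 (add /yz/hg/xhq 88): {"m":78,"tsx":86,"yz":{"hg":{"l":28,"vb":28,"xhq":88},"u":{"irw":77,"olj":77}}}
After op 7 (replace /yz/hg 85): {"m":78,"tsx":86,"yz":{"hg":85,"u":{"irw":77,"olj":77}}}
After op 8 (replace /yz 67): {"m":78,"tsx":86,"yz":67}
After op 9 (replace /m 69): {"m":69,"tsx":86,"yz":67}
After op 10 (remove /yz): {"m":69,"tsx":86}
After op 11 (replace /tsx 96): {"m":69,"tsx":96}
After op 12 (add /m 63): {"m":63,"tsx":96}
After op 13 (add /tsx 48): {"m":63,"tsx":48}
After op 14 (remove /m): {"tsx":48}
After op 15 (remove /tsx): {}
After op 16 (add /hdt 94): {"hdt":94}
After op 17 (replace /hdt 47): {"hdt":47}
After op 18 (replace /hdt 44): {"hdt":44}
After op 19 (add /hdt 33): {"hdt":33}
After op 20 (replace /hdt 27): {"hdt":27}
After op 21 (add /dms 96): {"dms":96,"hdt":27}
After op 22 (remove /dms): {"hdt":27}
After op 23 (add /u 9): {"hdt":27,"u":9}
Value at /hdt: 27

Answer: 27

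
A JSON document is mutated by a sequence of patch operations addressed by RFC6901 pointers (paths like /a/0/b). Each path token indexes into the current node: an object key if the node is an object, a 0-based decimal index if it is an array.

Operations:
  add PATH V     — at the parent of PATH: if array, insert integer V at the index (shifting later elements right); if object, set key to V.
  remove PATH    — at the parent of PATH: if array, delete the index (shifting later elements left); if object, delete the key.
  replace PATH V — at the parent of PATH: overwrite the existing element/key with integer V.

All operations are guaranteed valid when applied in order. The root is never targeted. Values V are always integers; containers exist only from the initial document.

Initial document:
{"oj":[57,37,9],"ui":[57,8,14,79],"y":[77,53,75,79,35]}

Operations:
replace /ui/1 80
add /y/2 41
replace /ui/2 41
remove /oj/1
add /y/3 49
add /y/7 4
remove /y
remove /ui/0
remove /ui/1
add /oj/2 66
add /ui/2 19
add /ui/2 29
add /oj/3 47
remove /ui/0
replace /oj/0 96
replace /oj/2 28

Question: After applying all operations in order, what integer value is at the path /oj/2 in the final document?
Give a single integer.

Answer: 28

Derivation:
After op 1 (replace /ui/1 80): {"oj":[57,37,9],"ui":[57,80,14,79],"y":[77,53,75,79,35]}
After op 2 (add /y/2 41): {"oj":[57,37,9],"ui":[57,80,14,79],"y":[77,53,41,75,79,35]}
After op 3 (replace /ui/2 41): {"oj":[57,37,9],"ui":[57,80,41,79],"y":[77,53,41,75,79,35]}
After op 4 (remove /oj/1): {"oj":[57,9],"ui":[57,80,41,79],"y":[77,53,41,75,79,35]}
After op 5 (add /y/3 49): {"oj":[57,9],"ui":[57,80,41,79],"y":[77,53,41,49,75,79,35]}
After op 6 (add /y/7 4): {"oj":[57,9],"ui":[57,80,41,79],"y":[77,53,41,49,75,79,35,4]}
After op 7 (remove /y): {"oj":[57,9],"ui":[57,80,41,79]}
After op 8 (remove /ui/0): {"oj":[57,9],"ui":[80,41,79]}
After op 9 (remove /ui/1): {"oj":[57,9],"ui":[80,79]}
After op 10 (add /oj/2 66): {"oj":[57,9,66],"ui":[80,79]}
After op 11 (add /ui/2 19): {"oj":[57,9,66],"ui":[80,79,19]}
After op 12 (add /ui/2 29): {"oj":[57,9,66],"ui":[80,79,29,19]}
After op 13 (add /oj/3 47): {"oj":[57,9,66,47],"ui":[80,79,29,19]}
After op 14 (remove /ui/0): {"oj":[57,9,66,47],"ui":[79,29,19]}
After op 15 (replace /oj/0 96): {"oj":[96,9,66,47],"ui":[79,29,19]}
After op 16 (replace /oj/2 28): {"oj":[96,9,28,47],"ui":[79,29,19]}
Value at /oj/2: 28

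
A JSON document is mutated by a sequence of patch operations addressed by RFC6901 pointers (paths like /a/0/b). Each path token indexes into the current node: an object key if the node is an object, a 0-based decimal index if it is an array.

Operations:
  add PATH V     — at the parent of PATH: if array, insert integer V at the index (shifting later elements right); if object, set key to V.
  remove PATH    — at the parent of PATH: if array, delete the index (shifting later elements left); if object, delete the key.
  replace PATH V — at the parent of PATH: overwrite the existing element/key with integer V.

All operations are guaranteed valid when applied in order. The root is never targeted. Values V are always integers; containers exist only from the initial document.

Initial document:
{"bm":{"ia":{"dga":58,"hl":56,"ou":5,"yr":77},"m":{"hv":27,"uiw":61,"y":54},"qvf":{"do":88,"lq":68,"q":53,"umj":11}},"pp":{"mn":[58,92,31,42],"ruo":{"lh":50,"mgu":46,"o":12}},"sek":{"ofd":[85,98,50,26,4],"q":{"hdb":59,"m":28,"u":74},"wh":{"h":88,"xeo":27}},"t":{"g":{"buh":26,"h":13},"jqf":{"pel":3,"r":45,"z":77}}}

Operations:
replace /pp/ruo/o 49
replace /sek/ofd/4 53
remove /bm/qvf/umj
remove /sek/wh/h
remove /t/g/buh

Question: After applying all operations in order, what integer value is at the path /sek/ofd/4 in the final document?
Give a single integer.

After op 1 (replace /pp/ruo/o 49): {"bm":{"ia":{"dga":58,"hl":56,"ou":5,"yr":77},"m":{"hv":27,"uiw":61,"y":54},"qvf":{"do":88,"lq":68,"q":53,"umj":11}},"pp":{"mn":[58,92,31,42],"ruo":{"lh":50,"mgu":46,"o":49}},"sek":{"ofd":[85,98,50,26,4],"q":{"hdb":59,"m":28,"u":74},"wh":{"h":88,"xeo":27}},"t":{"g":{"buh":26,"h":13},"jqf":{"pel":3,"r":45,"z":77}}}
After op 2 (replace /sek/ofd/4 53): {"bm":{"ia":{"dga":58,"hl":56,"ou":5,"yr":77},"m":{"hv":27,"uiw":61,"y":54},"qvf":{"do":88,"lq":68,"q":53,"umj":11}},"pp":{"mn":[58,92,31,42],"ruo":{"lh":50,"mgu":46,"o":49}},"sek":{"ofd":[85,98,50,26,53],"q":{"hdb":59,"m":28,"u":74},"wh":{"h":88,"xeo":27}},"t":{"g":{"buh":26,"h":13},"jqf":{"pel":3,"r":45,"z":77}}}
After op 3 (remove /bm/qvf/umj): {"bm":{"ia":{"dga":58,"hl":56,"ou":5,"yr":77},"m":{"hv":27,"uiw":61,"y":54},"qvf":{"do":88,"lq":68,"q":53}},"pp":{"mn":[58,92,31,42],"ruo":{"lh":50,"mgu":46,"o":49}},"sek":{"ofd":[85,98,50,26,53],"q":{"hdb":59,"m":28,"u":74},"wh":{"h":88,"xeo":27}},"t":{"g":{"buh":26,"h":13},"jqf":{"pel":3,"r":45,"z":77}}}
After op 4 (remove /sek/wh/h): {"bm":{"ia":{"dga":58,"hl":56,"ou":5,"yr":77},"m":{"hv":27,"uiw":61,"y":54},"qvf":{"do":88,"lq":68,"q":53}},"pp":{"mn":[58,92,31,42],"ruo":{"lh":50,"mgu":46,"o":49}},"sek":{"ofd":[85,98,50,26,53],"q":{"hdb":59,"m":28,"u":74},"wh":{"xeo":27}},"t":{"g":{"buh":26,"h":13},"jqf":{"pel":3,"r":45,"z":77}}}
After op 5 (remove /t/g/buh): {"bm":{"ia":{"dga":58,"hl":56,"ou":5,"yr":77},"m":{"hv":27,"uiw":61,"y":54},"qvf":{"do":88,"lq":68,"q":53}},"pp":{"mn":[58,92,31,42],"ruo":{"lh":50,"mgu":46,"o":49}},"sek":{"ofd":[85,98,50,26,53],"q":{"hdb":59,"m":28,"u":74},"wh":{"xeo":27}},"t":{"g":{"h":13},"jqf":{"pel":3,"r":45,"z":77}}}
Value at /sek/ofd/4: 53

Answer: 53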